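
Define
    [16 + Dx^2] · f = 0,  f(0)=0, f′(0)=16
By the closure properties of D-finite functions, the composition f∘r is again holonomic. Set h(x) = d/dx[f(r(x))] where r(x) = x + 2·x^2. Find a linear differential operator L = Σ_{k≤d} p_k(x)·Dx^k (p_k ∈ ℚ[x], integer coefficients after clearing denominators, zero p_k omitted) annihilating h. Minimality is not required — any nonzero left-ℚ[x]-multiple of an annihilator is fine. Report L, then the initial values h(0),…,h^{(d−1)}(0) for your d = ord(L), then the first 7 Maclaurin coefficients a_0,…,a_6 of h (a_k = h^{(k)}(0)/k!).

f: a_k = 0, 16, 0, -128/3, 0, 512/15, 0, …
h₀=f(r): pull back L_f along r ⇒ L₀.
h₀' ⇒ L via d/dx closure of L₀.
L = (64 + 256·x + 1536·x^2 + 4096·x^3 + 4096·x^4) + (-12 - 48·x)·Dx + (1 + 8·x + 16·x^2)·Dx^2  (order 2).
h: a_k = 16, 64, -128, -1024, -7168/3, 0, 425984/45, …
ICs: h(0) = 16, h′(0) = 64.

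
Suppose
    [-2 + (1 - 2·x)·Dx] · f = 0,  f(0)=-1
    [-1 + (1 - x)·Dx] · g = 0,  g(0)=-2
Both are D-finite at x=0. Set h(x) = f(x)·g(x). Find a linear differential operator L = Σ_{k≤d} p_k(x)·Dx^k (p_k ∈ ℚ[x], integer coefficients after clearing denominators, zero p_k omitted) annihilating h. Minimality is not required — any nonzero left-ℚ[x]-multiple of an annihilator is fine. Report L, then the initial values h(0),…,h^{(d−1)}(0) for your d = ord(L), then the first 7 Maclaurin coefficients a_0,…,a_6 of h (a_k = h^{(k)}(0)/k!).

f: a_k = -1, -2, -4, -8, -16, -32, -64, …
g: a_k = -2, -2, -2, -2, -2, -2, -2, …
Product ⇒ symmetric product L₀, ord ≤ 1.
L = (-3 + 4·x) + (1 - 3·x + 2·x^2)·Dx  (order 1).
h: a_k = 2, 6, 14, 30, 62, 126, 254, …
ICs: h(0) = 2.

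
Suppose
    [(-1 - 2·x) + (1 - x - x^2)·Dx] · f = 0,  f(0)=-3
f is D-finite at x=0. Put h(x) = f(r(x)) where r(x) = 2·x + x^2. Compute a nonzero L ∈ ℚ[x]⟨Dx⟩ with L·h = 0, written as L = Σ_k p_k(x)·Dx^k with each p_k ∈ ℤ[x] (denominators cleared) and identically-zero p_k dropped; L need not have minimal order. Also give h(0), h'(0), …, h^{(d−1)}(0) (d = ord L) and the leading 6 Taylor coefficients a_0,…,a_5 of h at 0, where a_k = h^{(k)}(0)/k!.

L = (2 + 10·x + 12·x^2 + 4·x^3) + (-1 + 2·x + 5·x^2 + 4·x^3 + x^4)·Dx  (order 1).
h: a_k = -3, -6, -27, -96, -354, -1302, …
ICs: h(0) = -3.

f: a_k = -3, -3, -6, -9, -15, -24, …
h₀=f(r): pull back L_f along r ⇒ L₀.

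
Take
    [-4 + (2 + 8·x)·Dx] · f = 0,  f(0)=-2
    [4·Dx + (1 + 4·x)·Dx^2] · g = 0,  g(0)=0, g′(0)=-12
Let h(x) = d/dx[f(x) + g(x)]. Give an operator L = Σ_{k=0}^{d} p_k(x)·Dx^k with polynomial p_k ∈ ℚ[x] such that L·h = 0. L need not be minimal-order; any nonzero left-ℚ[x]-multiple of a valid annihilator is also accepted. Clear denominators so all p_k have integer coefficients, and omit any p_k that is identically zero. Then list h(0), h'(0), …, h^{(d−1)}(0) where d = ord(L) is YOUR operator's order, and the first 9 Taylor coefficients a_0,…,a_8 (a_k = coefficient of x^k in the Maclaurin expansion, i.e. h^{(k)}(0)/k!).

f: a_k = -2, -4, 4, -8, 20, -56, 168, -528, 1716, …
g: a_k = 0, -12, 24, -64, 192, -3072/5, 2048, -49152/7, 24576, …
h₀=f+g: left-lcm gives L₀, ord ≤ 3.
h₀' ⇒ L via d/dx closure of L₀.
L = 8 + (10 + 40·x)·Dx + (1 + 8·x + 16·x^2)·Dx^2  (order 2).
h: a_k = -16, 56, -216, 848, -3352, 13296, -52848, 210336, -837912, …
ICs: h(0) = -16, h′(0) = 56.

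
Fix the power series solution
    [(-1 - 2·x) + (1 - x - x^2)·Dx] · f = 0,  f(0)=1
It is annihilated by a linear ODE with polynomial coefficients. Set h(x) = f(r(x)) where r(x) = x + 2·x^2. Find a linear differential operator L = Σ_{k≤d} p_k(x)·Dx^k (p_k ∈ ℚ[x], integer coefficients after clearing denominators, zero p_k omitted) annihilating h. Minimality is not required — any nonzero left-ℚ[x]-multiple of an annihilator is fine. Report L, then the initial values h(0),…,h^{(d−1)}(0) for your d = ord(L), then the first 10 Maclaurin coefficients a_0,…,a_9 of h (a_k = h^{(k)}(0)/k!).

L = (1 + 6·x + 12·x^2 + 16·x^3) + (-1 + x + 3·x^2 + 4·x^3 + 4·x^4)·Dx  (order 1).
h: a_k = 1, 1, 4, 11, 31, 84, 237, 657, 1828, 5083, …
ICs: h(0) = 1.

f: a_k = 1, 1, 2, 3, 5, 8, 13, 21, 34, 55, …
h₀=f(r): pull back L_f along r ⇒ L₀.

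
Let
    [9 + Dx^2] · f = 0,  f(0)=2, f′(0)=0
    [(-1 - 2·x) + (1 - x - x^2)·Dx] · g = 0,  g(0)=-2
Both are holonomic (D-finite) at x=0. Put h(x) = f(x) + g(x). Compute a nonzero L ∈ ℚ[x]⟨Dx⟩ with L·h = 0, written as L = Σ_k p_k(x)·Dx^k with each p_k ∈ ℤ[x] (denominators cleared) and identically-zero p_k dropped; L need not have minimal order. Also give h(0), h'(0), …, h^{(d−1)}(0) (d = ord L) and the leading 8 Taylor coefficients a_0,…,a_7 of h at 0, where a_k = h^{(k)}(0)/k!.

f: a_k = 2, 0, -9, 0, 27/4, 0, -81/40, 0, …
g: a_k = -2, -2, -4, -6, -10, -16, -26, -42, …
Sum ⇒ L₀ = lclm(L_f,L_g) in ℚ(x)⟨Dx⟩.
L = (-243 - 432·x + 81·x^2 - 216·x^3 - 405·x^4 - 162·x^5) + (117 - 225·x - 36·x^2 + 297·x^3 - 54·x^4 - 243·x^5 - 81·x^6)·Dx + (-27 - 48·x + 9·x^2 - 24·x^3 - 45·x^4 - 18·x^5)·Dx^2 + (13 - 25·x - 4·x^2 + 33·x^3 - 6·x^4 - 27·x^5 - 9·x^6)·Dx^3  (order 3).
h: a_k = 0, -2, -13, -6, -13/4, -16, -1121/40, -42, …
ICs: h(0) = 0, h′(0) = -2, h′′(0) = -26.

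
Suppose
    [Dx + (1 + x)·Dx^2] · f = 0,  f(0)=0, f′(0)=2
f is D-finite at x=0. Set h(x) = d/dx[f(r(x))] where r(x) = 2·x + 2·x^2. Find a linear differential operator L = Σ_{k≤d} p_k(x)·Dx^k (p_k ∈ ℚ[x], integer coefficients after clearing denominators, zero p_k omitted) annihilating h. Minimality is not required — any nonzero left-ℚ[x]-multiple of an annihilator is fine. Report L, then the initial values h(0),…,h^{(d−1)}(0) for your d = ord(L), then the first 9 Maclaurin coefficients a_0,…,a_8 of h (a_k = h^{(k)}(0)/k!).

f: a_k = 0, 2, -1, 2/3, -1/2, 2/5, -1/3, 2/7, -1/4, …
Change of var in L_f (x↦r) gives L₀.
h=h₀': d/dx-closure on L₀ ⇒ L.
L = (4·x + 4·x^2) + (1 + 4·x + 6·x^2 + 4·x^3)·Dx  (order 1).
h: a_k = 4, 0, -8, 16, -16, 0, 32, -64, 64, …
ICs: h(0) = 4.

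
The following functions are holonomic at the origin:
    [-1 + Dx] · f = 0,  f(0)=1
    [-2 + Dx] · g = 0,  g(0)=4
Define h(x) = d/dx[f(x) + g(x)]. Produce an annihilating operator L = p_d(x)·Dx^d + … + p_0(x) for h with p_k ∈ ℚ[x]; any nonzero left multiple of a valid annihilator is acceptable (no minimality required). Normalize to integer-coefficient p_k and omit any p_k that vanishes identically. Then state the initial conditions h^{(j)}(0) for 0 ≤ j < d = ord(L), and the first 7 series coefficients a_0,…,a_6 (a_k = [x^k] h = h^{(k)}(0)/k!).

f: a_k = 1, 1, 1/2, 1/6, 1/24, 1/120, 1/720, …
g: a_k = 4, 8, 8, 16/3, 8/3, 16/15, 16/45, …
Weyl lclm of L_f,L_g ⇒ L₀ (ord ≤ 2).
h₀' ⇒ L via d/dx closure of L₀.
L = 2 - 3·Dx + Dx^2  (order 2).
h: a_k = 9, 17, 33/2, 65/6, 43/8, 257/120, 57/80, …
ICs: h(0) = 9, h′(0) = 17.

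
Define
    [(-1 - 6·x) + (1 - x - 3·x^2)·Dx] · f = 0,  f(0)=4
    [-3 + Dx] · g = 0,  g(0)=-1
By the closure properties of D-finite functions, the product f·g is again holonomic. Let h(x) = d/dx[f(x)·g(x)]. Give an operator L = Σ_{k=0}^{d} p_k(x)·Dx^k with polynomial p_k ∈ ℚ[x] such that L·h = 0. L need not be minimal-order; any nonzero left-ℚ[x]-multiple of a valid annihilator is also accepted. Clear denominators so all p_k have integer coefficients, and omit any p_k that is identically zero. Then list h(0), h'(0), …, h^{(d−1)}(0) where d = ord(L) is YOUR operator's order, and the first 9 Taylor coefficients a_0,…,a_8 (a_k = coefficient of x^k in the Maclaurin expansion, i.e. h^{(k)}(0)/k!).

f: a_k = 4, 4, 16, 28, 76, 160, 388, 868, 2032, …
g: a_k = -1, -3, -9/2, -9/2, -27/8, -81/40, -81/80, -243/560, -729/4480, …
h₀=f·g: eliminate ⇒ L₀, order ≤ 1·1.
h₀' ⇒ L via d/dx closure of L₀.
L = (23 + 30·x - 45·x^2 - 54·x^3 + 81·x^4) + (-4 + x + 24·x^2 - 27·x^4)·Dx  (order 1).
h: a_k = -16, -92, -336, -1054, -3038, -84129/10, -112934/5, -8325841/140, -43127433/280, …
ICs: h(0) = -16.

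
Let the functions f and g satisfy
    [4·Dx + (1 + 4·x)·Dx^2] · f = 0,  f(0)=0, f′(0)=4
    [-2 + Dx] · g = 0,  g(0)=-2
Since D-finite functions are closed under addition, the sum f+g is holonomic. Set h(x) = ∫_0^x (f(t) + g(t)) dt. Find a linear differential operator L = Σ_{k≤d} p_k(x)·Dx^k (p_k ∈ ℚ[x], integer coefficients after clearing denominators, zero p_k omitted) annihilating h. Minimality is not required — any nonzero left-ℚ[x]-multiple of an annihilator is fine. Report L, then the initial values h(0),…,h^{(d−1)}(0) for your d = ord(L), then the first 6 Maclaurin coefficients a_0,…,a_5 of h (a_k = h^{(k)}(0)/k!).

L = (-40 - 32·x)·Dx^2 + (14 - 16·x - 32·x^2)·Dx^3 + (3 + 16·x + 16·x^2)·Dx^4  (order 4).
h: a_k = 0, -2, 0, -4, 14/3, -196/15, …
ICs: h(0) = 0, h′(0) = -2, h′′(0) = 0, h′′′(0) = -24.

f: a_k = 0, 4, -8, 64/3, -64, 1024/5, …
g: a_k = -2, -4, -4, -8/3, -4/3, -8/15, …
f+g: L₀ = lclm(L_f,L_g), ord ≤ 2+1.
Integrate: L := L₀·Dx.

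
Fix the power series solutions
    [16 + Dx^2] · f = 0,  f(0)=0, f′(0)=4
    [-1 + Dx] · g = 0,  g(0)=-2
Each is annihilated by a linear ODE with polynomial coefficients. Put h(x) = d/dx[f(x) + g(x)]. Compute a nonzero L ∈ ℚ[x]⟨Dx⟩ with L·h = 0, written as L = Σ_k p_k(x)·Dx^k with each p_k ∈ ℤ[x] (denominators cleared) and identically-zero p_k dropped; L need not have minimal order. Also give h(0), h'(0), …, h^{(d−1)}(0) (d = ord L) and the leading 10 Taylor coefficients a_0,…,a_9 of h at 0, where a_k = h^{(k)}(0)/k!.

f: a_k = 0, 4, 0, -32/3, 0, 128/15, 0, -1024/315, 0, 2048/2835, …
g: a_k = -2, -2, -1, -1/3, -1/12, -1/60, -1/360, -1/2520, -1/20160, -1/181440, …
f+g: L₀ = lclm(L_f,L_g), ord ≤ 2+1.
h₀' ⇒ L via d/dx closure of L₀.
L = 16 - 16·Dx + Dx^2 - Dx^3  (order 3).
h: a_k = 2, -2, -33, -1/3, 511/12, -1/60, -2731/120, -1/2520, 131071/20160, -1/181440, …
ICs: h(0) = 2, h′(0) = -2, h′′(0) = -66.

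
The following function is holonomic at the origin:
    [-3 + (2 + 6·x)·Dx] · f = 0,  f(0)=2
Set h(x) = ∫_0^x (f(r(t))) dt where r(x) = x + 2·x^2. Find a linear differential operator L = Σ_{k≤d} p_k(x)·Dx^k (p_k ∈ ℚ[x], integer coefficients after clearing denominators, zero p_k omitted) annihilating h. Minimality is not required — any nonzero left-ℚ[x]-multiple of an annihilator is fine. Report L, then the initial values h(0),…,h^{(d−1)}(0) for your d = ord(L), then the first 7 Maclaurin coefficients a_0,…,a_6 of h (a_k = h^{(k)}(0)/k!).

f: a_k = 2, 3, -9/4, 27/8, -405/64, 1701/128, -15309/512, …
Substitute x→r, Dx→(1/r')Dx; clear ⇒ L₀.
h=∫h₀ ⇒ L = L₀·Dx.
L = (-3 - 12·x)·Dx + (2 + 6·x + 12·x^2)·Dx^2  (order 2).
h: a_k = 0, 2, 3/2, 5/4, -45/32, 63/64, 135/256, …
ICs: h(0) = 0, h′(0) = 2.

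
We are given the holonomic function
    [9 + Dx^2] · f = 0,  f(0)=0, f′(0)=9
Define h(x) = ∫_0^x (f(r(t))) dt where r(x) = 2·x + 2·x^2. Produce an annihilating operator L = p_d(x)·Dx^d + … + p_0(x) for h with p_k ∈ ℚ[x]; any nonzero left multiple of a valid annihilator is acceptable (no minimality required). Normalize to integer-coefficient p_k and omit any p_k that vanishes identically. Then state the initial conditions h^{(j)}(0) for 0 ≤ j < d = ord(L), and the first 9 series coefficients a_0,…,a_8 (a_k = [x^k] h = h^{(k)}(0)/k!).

f: a_k = 0, 9, 0, -27/2, 0, 243/40, 0, -729/560, 0, …
Change of var in L_f (x↦r) gives L₀.
∫: right-multiply L₀ by Dx.
L = (36 + 216·x + 432·x^2 + 288·x^3)·Dx - 2·Dx^2 + (1 + 2·x)·Dx^3  (order 3).
h: a_k = 0, 0, 9, 6, -27, -324/5, -108/5, 864/7, 7776/35, …
ICs: h(0) = 0, h′(0) = 0, h′′(0) = 18.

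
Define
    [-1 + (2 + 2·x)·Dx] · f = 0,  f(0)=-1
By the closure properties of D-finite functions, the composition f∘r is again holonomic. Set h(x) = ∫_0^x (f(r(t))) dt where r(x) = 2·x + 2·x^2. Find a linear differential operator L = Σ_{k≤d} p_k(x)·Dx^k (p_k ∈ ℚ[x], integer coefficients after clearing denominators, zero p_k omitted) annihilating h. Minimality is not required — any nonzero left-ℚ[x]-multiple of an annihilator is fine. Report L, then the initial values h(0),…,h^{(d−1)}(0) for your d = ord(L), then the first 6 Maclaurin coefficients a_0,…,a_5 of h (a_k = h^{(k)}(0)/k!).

f: a_k = -1, -1/2, 1/8, -1/16, 5/128, -7/256, …
Substitute x→r, Dx→(1/r')Dx; clear ⇒ L₀.
h=∫h₀ ⇒ L = L₀·Dx.
L = (-1 - 2·x)·Dx + (1 + 2·x + 2·x^2)·Dx^2  (order 2).
h: a_k = 0, -1, -1/2, -1/6, 1/8, -3/40, …
ICs: h(0) = 0, h′(0) = -1.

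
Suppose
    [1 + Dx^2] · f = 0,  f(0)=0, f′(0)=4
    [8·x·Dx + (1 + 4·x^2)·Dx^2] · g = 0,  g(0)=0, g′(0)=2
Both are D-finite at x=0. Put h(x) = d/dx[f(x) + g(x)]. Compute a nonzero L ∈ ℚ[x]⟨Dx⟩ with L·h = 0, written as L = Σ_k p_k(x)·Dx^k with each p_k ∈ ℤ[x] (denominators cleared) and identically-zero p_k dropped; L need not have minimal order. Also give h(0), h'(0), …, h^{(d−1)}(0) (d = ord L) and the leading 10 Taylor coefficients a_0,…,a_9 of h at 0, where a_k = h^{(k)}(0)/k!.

f: a_k = 0, 4, 0, -2/3, 0, 1/30, 0, -1/1260, 0, 1/90720, …
g: a_k = 0, 2, 0, -8/3, 0, 32/5, 0, -128/7, 0, 512/9, …
h₀=f+g: left-lcm gives L₀, ord ≤ 4.
Differentiate: ansatz ord ≤ ord L₀ ⇒ L.
L = (-376·x + 1600·x^3 + 128·x^5) + (-7 + 76·x^2 + 432·x^4 + 64·x^6)·Dx + (-376·x + 1600·x^3 + 128·x^5)·Dx^2 + (-7 + 76·x^2 + 432·x^4 + 64·x^6)·Dx^3  (order 3).
h: a_k = 6, 0, -10, 0, 193/6, 0, -23041/180, 0, 5160961/10080, 0, …
ICs: h(0) = 6, h′(0) = 0, h′′(0) = -20.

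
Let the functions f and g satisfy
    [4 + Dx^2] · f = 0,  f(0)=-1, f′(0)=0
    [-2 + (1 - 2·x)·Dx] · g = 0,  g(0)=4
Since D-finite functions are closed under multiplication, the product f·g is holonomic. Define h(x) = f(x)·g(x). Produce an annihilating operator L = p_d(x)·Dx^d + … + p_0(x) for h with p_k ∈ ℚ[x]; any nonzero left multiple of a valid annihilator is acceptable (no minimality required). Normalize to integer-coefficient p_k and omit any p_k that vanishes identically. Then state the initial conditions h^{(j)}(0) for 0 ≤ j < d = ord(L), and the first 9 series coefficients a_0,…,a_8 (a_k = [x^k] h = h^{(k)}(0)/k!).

f: a_k = -1, 0, 2, 0, -2/3, 0, 4/45, 0, -2/315, …
g: a_k = 4, 8, 16, 32, 64, 128, 256, 512, 1024, …
Sym-product of L_f,L_g gives L₀ (≤ ord 2).
L = (-4 + 8·x) + 4·Dx + (-1 + 2·x)·Dx^2  (order 2).
h: a_k = -4, -8, -8, -16, -104/3, -208/3, -6224/45, -12448/45, -34856/63, …
ICs: h(0) = -4, h′(0) = -8.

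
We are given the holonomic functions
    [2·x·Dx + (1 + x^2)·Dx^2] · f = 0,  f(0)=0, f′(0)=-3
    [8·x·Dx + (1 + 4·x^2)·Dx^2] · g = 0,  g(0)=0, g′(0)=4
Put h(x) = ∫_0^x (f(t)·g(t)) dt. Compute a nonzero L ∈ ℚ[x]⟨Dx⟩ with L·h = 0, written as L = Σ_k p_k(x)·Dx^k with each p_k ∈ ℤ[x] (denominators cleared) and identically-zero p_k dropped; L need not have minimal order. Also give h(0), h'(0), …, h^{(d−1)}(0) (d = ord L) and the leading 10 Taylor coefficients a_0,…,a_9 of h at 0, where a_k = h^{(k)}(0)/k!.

f: a_k = 0, -3, 0, 1, 0, -3/5, 0, 3/7, 0, -1/3, …
g: a_k = 0, 4, 0, -16/3, 0, 64/5, 0, -256/7, 0, 1024/9, …
h₀=f·g: eliminate ⇒ L₀, order ≤ 2·2.
Integrate: L := L₀·Dx.
L = (-96·x - 800·x^3 - 1024·x^5 + 640·x^7 + 1536·x^9)·Dx^2 + (-20 - 412·x^2 - 1440·x^4 - 896·x^6 + 2240·x^8 + 2304·x^10)·Dx^3 + (-40·x - 280·x^3 - 480·x^5 + 272·x^7 + 1280·x^9 + 768·x^11)·Dx^4 + (-1 - 10·x^2 - 29·x^4 + 116·x^8 + 160·x^10 + 64·x^12)·Dx^5  (order 5).
h: a_k = 0, 0, 0, -4, 0, 4, 0, -692/105, 0, 892/63, …
ICs: h(0) = 0, h′(0) = 0, h′′(0) = 0, h′′′(0) = -24, h′′′′(0) = 0.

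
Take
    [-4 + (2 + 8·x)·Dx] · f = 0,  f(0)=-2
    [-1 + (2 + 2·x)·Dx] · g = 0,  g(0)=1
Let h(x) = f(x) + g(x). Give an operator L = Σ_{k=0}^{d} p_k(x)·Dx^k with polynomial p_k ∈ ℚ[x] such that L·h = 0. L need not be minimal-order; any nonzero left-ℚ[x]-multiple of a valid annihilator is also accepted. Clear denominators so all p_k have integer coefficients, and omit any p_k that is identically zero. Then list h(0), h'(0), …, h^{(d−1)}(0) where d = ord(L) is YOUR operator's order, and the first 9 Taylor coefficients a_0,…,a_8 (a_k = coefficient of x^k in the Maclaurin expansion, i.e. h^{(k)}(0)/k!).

f: a_k = -2, -4, 4, -8, 20, -56, 168, -528, 1716, …
g: a_k = 1, 1/2, -1/8, 1/16, -5/128, 7/256, -21/1024, 33/2048, -429/32768, …
f+g: L₀ = lclm(L_f,L_g), ord ≤ 1+1.
L = -2 + (5 + 8·x)·Dx + (2 + 10·x + 8·x^2)·Dx^2  (order 2).
h: a_k = -1, -7/2, 31/8, -127/16, 2555/128, -14329/256, 172011/1024, -1081311/2048, 56229459/32768, …
ICs: h(0) = -1, h′(0) = -7/2.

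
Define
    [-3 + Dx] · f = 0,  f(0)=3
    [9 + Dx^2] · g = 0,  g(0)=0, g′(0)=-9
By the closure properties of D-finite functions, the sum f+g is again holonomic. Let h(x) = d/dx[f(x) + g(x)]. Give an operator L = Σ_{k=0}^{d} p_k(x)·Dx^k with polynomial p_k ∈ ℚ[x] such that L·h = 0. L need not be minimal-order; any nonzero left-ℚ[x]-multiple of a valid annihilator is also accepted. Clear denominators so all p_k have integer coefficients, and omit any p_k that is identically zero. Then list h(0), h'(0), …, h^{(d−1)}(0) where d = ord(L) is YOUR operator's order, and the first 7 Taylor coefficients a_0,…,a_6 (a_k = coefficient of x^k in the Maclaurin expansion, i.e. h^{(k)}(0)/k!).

L = 27 - 9·Dx + 3·Dx^2 - Dx^3  (order 3).
h: a_k = 0, 27, 81, 81/2, 0, 729/40, 729/40, …
ICs: h(0) = 0, h′(0) = 27, h′′(0) = 162.

f: a_k = 3, 9, 27/2, 27/2, 81/8, 243/40, 243/80, …
g: a_k = 0, -9, 0, 27/2, 0, -243/40, 0, …
L₀ := lclm(L_f,L_g); ord L₀ ≤ 1+2.
Differentiate: ansatz ord ≤ ord L₀ ⇒ L.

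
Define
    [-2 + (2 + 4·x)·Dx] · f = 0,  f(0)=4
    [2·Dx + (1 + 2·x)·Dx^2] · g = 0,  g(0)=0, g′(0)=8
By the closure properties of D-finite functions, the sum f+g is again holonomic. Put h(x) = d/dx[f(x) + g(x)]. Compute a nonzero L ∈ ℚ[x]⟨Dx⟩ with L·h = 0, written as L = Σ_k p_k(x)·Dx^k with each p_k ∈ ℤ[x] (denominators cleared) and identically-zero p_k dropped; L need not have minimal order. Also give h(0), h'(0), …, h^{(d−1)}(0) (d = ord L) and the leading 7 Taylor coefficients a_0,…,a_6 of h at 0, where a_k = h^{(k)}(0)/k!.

f: a_k = 4, 4, -2, 2, -5/2, 7/2, -21/4, …
g: a_k = 0, 8, -8, 32/3, -16, 128/5, -128/3, …
L₀ := lclm(L_f,L_g); ord L₀ ≤ 1+2.
Derive L from L₀ (diff closure).
L = 2 + (5 + 10·x)·Dx + (1 + 4·x + 4·x^2)·Dx^2  (order 2).
h: a_k = 12, -20, 38, -74, 291/2, -575/2, 2279/4, …
ICs: h(0) = 12, h′(0) = -20.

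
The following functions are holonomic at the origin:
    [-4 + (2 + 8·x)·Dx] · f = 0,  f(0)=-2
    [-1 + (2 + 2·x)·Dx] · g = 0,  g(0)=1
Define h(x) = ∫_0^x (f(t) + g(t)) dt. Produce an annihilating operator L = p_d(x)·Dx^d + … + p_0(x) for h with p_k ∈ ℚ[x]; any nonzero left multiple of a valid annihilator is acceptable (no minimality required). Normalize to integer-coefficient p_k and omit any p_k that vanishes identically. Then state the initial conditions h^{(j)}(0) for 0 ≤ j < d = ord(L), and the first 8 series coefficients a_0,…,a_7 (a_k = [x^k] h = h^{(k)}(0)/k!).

L = -2·Dx + (5 + 8·x)·Dx^2 + (2 + 10·x + 8·x^2)·Dx^3  (order 3).
h: a_k = 0, -1, -7/4, 31/24, -127/64, 511/128, -14329/1536, 24573/1024, …
ICs: h(0) = 0, h′(0) = -1, h′′(0) = -7/2.

f: a_k = -2, -4, 4, -8, 20, -56, 168, -528, …
g: a_k = 1, 1/2, -1/8, 1/16, -5/128, 7/256, -21/1024, 33/2048, …
f+g: L₀ = lclm(L_f,L_g), ord ≤ 1+1.
∫: right-multiply L₀ by Dx.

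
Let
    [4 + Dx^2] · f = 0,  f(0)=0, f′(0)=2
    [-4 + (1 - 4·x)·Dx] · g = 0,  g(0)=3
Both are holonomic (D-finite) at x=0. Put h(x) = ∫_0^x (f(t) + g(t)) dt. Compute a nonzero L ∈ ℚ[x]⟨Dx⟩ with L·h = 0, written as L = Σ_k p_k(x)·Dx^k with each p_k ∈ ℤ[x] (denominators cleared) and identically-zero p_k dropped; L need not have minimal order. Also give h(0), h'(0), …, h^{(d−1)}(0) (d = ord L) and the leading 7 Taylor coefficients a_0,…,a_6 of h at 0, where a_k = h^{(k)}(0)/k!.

f: a_k = 0, 2, 0, -4/3, 0, 4/15, 0, …
g: a_k = 3, 12, 48, 192, 768, 3072, 12288, …
L₀ := lclm(L_f,L_g); ord L₀ ≤ 2+1.
Integrate: L := L₀·Dx.
L = (-400 + 128·x - 256·x^2)·Dx + (36 - 176·x + 192·x^2 - 256·x^3)·Dx^2 + (-100 + 32·x - 64·x^2)·Dx^3 + (9 - 44·x + 48·x^2 - 64·x^3)·Dx^4  (order 4).
h: a_k = 0, 3, 7, 16, 143/3, 768/5, 23042/45, …
ICs: h(0) = 0, h′(0) = 3, h′′(0) = 14, h′′′(0) = 96.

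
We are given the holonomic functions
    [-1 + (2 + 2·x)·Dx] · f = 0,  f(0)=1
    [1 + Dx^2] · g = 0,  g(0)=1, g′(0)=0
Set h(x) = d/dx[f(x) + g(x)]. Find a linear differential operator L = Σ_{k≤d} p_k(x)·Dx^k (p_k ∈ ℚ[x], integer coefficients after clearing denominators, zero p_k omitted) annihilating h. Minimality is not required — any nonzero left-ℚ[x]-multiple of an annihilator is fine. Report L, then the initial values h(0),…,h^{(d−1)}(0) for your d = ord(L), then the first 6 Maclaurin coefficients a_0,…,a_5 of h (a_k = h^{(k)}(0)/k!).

f: a_k = 1, 1/2, -1/8, 1/16, -5/128, 7/256, …
g: a_k = 1, 0, -1/2, 0, 1/24, 0, …
Weyl lclm of L_f,L_g ⇒ L₀ (ord ≤ 3).
h=h₀': d/dx-closure on L₀ ⇒ L.
L = (-19 - 8·x - 4·x^2) + (-14 - 30·x - 24·x^2 - 8·x^3)·Dx + (-19 - 8·x - 4·x^2)·Dx^2 + (-14 - 30·x - 24·x^2 - 8·x^3)·Dx^3  (order 3).
h: a_k = 1/2, -5/4, 3/16, 1/96, 35/256, -1009/7680, …
ICs: h(0) = 1/2, h′(0) = -5/4, h′′(0) = 3/8.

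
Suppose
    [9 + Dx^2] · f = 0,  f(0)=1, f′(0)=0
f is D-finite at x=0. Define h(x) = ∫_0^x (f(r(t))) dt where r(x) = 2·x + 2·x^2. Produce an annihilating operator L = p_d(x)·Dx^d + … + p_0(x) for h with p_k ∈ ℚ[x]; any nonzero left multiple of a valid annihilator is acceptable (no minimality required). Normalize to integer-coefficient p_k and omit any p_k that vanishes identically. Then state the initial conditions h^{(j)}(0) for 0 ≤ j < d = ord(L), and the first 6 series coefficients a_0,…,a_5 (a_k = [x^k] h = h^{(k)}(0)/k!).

L = (36 + 216·x + 432·x^2 + 288·x^3)·Dx - 2·Dx^2 + (1 + 2·x)·Dx^3  (order 3).
h: a_k = 0, 1, 0, -6, -9, 36/5, …
ICs: h(0) = 0, h′(0) = 1, h′′(0) = 0.

f: a_k = 1, 0, -9/2, 0, 27/8, 0, …
f∘r: x↦r, Dx↦Dx/r' in L_f ⇒ L₀.
h=∫h₀ ⇒ L = L₀·Dx.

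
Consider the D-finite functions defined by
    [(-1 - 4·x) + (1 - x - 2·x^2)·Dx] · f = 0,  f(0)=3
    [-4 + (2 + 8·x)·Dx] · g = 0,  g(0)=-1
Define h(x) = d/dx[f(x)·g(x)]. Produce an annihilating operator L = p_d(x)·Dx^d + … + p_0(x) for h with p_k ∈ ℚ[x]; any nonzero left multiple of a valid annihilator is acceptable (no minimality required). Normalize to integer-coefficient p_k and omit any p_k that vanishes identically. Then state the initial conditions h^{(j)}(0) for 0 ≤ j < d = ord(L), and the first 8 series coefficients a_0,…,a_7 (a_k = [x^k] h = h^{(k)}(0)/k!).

L = (2 + 32·x + 84·x^2 + 80·x^3 + 80·x^4) + (-1 - 5·x - 4·x^2 + 8·x^3 + 40·x^4 + 32·x^5)·Dx  (order 1).
h: a_k = -9, -18, -117, -108, -945, 54, -8127, 11448, …
ICs: h(0) = -9.

f: a_k = 3, 3, 9, 15, 33, 63, 129, 255, …
g: a_k = -1, -2, 2, -4, 10, -28, 84, -264, …
f·g: L₀ = L_f ⊗_s L_g, ord ≤ 1·1.
h=h₀': d/dx-closure on L₀ ⇒ L.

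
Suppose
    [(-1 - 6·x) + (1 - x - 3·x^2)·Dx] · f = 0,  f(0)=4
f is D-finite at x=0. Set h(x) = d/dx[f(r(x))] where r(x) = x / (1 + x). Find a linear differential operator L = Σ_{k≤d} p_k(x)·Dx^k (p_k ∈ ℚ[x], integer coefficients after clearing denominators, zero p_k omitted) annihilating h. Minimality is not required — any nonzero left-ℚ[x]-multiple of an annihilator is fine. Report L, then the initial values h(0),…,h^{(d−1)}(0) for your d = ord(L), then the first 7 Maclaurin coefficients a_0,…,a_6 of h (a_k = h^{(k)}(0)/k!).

L = (6 + 18·x + 72·x^2 + 42·x^3) + (-1 - 9·x - 12·x^2 + 17·x^3 + 21·x^4)·Dx  (order 1).
h: a_k = 4, 24, 0, 144, -180, 864, -1764, …
ICs: h(0) = 4.

f: a_k = 4, 4, 16, 28, 76, 160, 388, …
Change of var in L_f (x↦r) gives L₀.
h₀' ⇒ L via d/dx closure of L₀.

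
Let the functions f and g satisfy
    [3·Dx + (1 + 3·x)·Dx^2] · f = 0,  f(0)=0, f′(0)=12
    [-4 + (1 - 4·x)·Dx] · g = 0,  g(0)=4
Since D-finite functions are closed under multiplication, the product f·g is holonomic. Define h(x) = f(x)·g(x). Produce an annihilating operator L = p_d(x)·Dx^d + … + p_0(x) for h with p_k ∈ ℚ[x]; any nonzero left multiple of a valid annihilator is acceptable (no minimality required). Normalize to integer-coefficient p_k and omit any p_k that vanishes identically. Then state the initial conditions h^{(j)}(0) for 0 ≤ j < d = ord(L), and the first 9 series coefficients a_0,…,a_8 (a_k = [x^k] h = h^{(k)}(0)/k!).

f: a_k = 0, 12, -18, 36, -81, 972/5, -486, 8748/7, -6561/2, …
g: a_k = 4, 16, 64, 256, 1024, 4096, 16384, 65536, 262144, …
h₀=f·g: eliminate ⇒ L₀, order ≤ 2·1.
L = 12 + (5 + 36·x)·Dx + (-1 + x + 12·x^2)·Dx^2  (order 2).
h: a_k = 0, 48, 120, 624, 2172, 47328/5, 179592/5, 5203536/35, 20354874/35, …
ICs: h(0) = 0, h′(0) = 48.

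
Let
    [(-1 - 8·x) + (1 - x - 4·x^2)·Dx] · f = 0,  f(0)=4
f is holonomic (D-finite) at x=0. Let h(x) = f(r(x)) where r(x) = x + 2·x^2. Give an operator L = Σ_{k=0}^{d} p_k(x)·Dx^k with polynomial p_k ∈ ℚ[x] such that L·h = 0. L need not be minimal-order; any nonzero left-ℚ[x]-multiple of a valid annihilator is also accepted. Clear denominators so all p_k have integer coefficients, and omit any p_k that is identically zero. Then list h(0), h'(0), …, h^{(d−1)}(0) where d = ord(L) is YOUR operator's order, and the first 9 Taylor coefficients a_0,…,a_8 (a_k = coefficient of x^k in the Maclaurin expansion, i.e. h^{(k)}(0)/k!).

f: a_k = 4, 4, 20, 36, 116, 260, 724, 1764, 4660, …
h₀=f(r): pull back L_f along r ⇒ L₀.
L = (1 + 12·x + 48·x^2 + 64·x^3) + (-1 + x + 6·x^2 + 16·x^3 + 16·x^4)·Dx  (order 1).
h: a_k = 4, 4, 28, 116, 412, 1620, 6396, 24564, 95452, …
ICs: h(0) = 4.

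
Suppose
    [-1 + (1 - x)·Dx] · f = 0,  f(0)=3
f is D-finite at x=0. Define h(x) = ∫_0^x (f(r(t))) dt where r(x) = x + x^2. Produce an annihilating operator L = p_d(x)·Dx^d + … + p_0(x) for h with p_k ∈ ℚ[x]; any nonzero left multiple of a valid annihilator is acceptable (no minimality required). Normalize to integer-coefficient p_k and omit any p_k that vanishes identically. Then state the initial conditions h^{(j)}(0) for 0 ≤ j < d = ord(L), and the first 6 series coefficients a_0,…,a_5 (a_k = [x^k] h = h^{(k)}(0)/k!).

f: a_k = 3, 3, 3, 3, 3, 3, …
Change of var in L_f (x↦r) gives L₀.
h=∫₀ˣh₀: take L = L₀·Dx.
L = (1 + 2·x)·Dx + (-1 + x + x^2)·Dx^2  (order 2).
h: a_k = 0, 3, 3/2, 2, 9/4, 3, …
ICs: h(0) = 0, h′(0) = 3.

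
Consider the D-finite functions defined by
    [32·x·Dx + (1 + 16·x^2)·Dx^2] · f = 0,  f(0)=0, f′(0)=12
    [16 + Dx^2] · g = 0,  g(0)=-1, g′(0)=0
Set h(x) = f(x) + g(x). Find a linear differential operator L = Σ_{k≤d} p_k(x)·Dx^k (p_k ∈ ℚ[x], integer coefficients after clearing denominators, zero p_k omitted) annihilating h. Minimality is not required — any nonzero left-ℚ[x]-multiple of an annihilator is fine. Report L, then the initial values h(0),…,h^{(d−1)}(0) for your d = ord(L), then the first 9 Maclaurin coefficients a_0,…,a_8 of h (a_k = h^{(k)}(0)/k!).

L = (-5632·x + 114688·x^3 + 131072·x^5)·Dx + (-16 + 1792·x^2 + 36864·x^4 + 65536·x^6)·Dx^2 + (-352·x + 7168·x^3 + 8192·x^5)·Dx^3 + (-1 + 112·x^2 + 2304·x^4 + 4096·x^6)·Dx^4  (order 4).
h: a_k = -1, 12, 8, -64, -32/3, 3072/5, 256/45, -49152/7, -512/315, …
ICs: h(0) = -1, h′(0) = 12, h′′(0) = 16, h′′′(0) = -384.

f: a_k = 0, 12, 0, -64, 0, 3072/5, 0, -49152/7, 0, …
g: a_k = -1, 0, 8, 0, -32/3, 0, 256/45, 0, -512/315, …
L₀ := lclm(L_f,L_g); ord L₀ ≤ 2+2.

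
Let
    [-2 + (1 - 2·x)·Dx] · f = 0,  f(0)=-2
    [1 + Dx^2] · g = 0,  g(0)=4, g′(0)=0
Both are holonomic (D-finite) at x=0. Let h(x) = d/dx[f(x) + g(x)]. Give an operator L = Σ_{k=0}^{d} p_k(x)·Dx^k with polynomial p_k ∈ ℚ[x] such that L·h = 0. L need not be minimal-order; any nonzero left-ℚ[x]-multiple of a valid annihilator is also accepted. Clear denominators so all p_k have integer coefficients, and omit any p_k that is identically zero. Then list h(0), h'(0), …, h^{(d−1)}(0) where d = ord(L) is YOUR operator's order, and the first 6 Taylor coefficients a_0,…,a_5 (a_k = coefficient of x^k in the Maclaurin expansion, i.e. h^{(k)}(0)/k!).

f: a_k = -2, -4, -8, -16, -32, -64, …
g: a_k = 4, 0, -2, 0, 1/6, 0, …
Sum ⇒ L₀ = lclm(L_f,L_g) in ℚ(x)⟨Dx⟩.
Derive L from L₀ (diff closure).
L = (196 - 16·x + 16·x^2) + (-25 + 54·x - 12·x^2 + 8·x^3)·Dx + (196 - 16·x + 16·x^2)·Dx^2 + (-25 + 54·x - 12·x^2 + 8·x^3)·Dx^3  (order 3).
h: a_k = -4, -20, -48, -382/3, -320, -23041/30, …
ICs: h(0) = -4, h′(0) = -20, h′′(0) = -96.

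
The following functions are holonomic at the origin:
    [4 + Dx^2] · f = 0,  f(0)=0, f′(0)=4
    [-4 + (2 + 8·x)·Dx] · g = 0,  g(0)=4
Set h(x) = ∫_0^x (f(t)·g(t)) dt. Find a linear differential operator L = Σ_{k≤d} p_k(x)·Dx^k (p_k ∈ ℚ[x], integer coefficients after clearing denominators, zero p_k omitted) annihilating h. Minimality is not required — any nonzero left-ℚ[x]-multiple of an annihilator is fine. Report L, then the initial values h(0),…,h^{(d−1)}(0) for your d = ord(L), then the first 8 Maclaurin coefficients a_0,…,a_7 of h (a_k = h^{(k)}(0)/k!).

f: a_k = 0, 4, 0, -8/3, 0, 8/15, 0, -16/315, …
g: a_k = 4, 8, -8, 16, -40, 112, -336, 1056, …
Product ⇒ symmetric product L₀, ord ≤ 2.
Integrate: L := L₀·Dx.
L = (16 + 32·x + 64·x^2)·Dx + (-4 - 16·x)·Dx^2 + (1 + 8·x + 16·x^2)·Dx^3  (order 3).
h: a_k = 0, 0, 8, 32/3, -32/3, 128/15, -1024/45, 2048/35, …
ICs: h(0) = 0, h′(0) = 0, h′′(0) = 16.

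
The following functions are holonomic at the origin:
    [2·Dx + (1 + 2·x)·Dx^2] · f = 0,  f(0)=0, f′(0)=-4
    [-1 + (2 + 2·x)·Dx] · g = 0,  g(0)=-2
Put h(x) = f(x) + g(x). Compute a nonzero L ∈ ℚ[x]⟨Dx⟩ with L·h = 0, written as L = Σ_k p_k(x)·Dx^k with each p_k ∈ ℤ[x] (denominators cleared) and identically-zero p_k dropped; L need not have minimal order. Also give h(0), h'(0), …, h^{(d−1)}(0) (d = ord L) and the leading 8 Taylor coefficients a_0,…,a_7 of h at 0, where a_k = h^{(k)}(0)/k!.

f: a_k = 0, -4, 4, -16/3, 8, -64/5, 64/3, -256/7, …
g: a_k = -2, -1, 1/4, -1/8, 5/64, -7/128, 21/512, -33/1024, …
Weyl lclm of L_f,L_g ⇒ L₀ (ord ≤ 3).
L = (10 + 4·x)·Dx + (29 + 52·x + 20·x^2)·Dx^2 + (6 + 22·x + 24·x^2 + 8·x^3)·Dx^3  (order 3).
h: a_k = -2, -5, 17/4, -131/24, 517/64, -8227/640, 32831/1536, -262375/7168, …
ICs: h(0) = -2, h′(0) = -5, h′′(0) = 17/2.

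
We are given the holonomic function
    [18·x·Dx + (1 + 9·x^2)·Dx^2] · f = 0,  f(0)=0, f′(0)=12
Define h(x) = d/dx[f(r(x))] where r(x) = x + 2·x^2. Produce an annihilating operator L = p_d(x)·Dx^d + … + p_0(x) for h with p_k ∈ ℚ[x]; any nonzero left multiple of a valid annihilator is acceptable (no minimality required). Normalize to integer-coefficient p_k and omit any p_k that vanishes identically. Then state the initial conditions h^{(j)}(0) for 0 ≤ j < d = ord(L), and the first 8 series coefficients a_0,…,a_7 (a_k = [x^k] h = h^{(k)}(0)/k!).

f: a_k = 0, 12, 0, -36, 0, 972/5, 0, -8748/7, …
h₀=f(r): pull back L_f along r ⇒ L₀.
Differentiate: ansatz ord ≤ ord L₀ ⇒ L.
L = (-4 + 18·x + 144·x^2 + 432·x^3 + 432·x^4) + (1 + 4·x + 9·x^2 + 72·x^3 + 180·x^4 + 144·x^5)·Dx  (order 1).
h: a_k = 12, 48, -108, -864, -1188, 9936, 45684, -15552, …
ICs: h(0) = 12.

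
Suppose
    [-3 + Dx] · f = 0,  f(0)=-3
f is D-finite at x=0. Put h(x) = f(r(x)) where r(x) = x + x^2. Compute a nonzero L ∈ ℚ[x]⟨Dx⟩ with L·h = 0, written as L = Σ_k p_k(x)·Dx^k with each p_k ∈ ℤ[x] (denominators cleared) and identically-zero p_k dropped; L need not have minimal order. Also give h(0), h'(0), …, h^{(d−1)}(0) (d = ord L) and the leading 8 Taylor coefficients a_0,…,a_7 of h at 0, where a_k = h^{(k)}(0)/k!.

L = (-3 - 6·x) + Dx  (order 1).
h: a_k = -3, -9, -45/2, -81/2, -513/8, -3483/40, -8613/80, -13527/112, …
ICs: h(0) = -3.

f: a_k = -3, -9, -27/2, -27/2, -81/8, -243/40, -243/80, -729/560, …
f∘r: x↦r, Dx↦Dx/r' in L_f ⇒ L₀.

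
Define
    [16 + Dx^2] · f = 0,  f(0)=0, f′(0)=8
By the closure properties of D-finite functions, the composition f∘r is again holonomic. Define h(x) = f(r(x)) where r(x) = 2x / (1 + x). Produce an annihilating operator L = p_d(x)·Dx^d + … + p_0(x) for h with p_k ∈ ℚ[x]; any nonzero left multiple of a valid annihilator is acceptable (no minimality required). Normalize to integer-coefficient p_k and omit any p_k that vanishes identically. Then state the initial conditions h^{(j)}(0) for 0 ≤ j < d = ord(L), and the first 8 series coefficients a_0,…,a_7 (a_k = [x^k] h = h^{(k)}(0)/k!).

L = 64 + (2 + 6·x + 6·x^2 + 2·x^3)·Dx + (1 + 4·x + 6·x^2 + 4·x^3 + x^4)·Dx^2  (order 2).
h: a_k = 0, 16, -16, -464/3, 496, -6928/15, -1040, 1516976/315, …
ICs: h(0) = 0, h′(0) = 16.

f: a_k = 0, 8, 0, -64/3, 0, 256/15, 0, -2048/315, …
f∘r: x↦r, Dx↦Dx/r' in L_f ⇒ L₀.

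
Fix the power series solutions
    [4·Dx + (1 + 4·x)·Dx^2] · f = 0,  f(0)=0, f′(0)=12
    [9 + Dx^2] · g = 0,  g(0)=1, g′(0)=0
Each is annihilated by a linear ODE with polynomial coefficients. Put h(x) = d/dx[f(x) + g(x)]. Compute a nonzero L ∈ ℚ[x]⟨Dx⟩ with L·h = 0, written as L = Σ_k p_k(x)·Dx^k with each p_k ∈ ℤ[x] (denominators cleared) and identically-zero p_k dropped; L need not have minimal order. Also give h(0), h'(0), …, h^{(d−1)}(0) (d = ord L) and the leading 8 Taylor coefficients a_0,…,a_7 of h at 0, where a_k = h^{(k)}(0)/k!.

L = (3780 + 2592·x + 5184·x^2) + (369 + 2124·x + 3888·x^2 + 5184·x^3)·Dx + (420 + 288·x + 576·x^2)·Dx^2 + (41 + 236·x + 432·x^2 + 576·x^3)·Dx^3  (order 3).
h: a_k = 12, -57, 192, -1509/2, 3072, -491763/40, 49152, -110099751/560, …
ICs: h(0) = 12, h′(0) = -57, h′′(0) = 384.

f: a_k = 0, 12, -24, 64, -192, 3072/5, -2048, 49152/7, …
g: a_k = 1, 0, -9/2, 0, 27/8, 0, -81/80, 0, …
f+g: L₀ = lclm(L_f,L_g), ord ≤ 2+2.
h₀' ⇒ L via d/dx closure of L₀.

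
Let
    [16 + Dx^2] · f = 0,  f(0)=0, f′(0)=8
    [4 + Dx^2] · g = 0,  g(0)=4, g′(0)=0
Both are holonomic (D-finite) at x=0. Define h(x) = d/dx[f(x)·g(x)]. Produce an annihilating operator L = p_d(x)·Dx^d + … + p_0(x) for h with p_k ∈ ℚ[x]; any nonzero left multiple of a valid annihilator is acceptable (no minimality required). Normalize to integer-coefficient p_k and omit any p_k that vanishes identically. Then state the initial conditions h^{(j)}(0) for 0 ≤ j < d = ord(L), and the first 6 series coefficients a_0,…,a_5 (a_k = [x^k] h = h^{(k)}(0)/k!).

L = 144 + 40·Dx^2 + Dx^4  (order 4).
h: a_k = 32, 0, -448, 0, 3904/3, 0, …
ICs: h(0) = 32, h′(0) = 0, h′′(0) = -896, h′′′(0) = 0.

f: a_k = 0, 8, 0, -64/3, 0, 256/15, …
g: a_k = 4, 0, -8, 0, 8/3, 0, …
h₀=f·g: eliminate ⇒ L₀, order ≤ 2·2.
h=h₀': d/dx-closure on L₀ ⇒ L.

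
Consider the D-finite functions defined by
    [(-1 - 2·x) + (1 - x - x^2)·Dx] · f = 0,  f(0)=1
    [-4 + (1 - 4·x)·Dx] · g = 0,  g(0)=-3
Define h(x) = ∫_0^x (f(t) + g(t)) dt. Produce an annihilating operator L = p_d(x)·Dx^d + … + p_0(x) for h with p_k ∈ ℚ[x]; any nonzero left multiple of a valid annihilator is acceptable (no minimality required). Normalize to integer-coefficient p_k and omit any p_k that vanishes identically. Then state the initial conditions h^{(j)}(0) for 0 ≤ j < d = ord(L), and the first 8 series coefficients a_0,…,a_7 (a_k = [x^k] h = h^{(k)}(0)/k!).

L = (-16 - 72·x + 24·x^2 - 32·x^3)·Dx + (28 - 38·x - 54·x^2 + 16·x^3 - 64·x^4)·Dx^2 + (-3 + 17·x - 23·x^2 + 14·x^3 - 4·x^4 - 16·x^5)·Dx^3  (order 3).
h: a_k = 0, -2, -11/2, -46/3, -189/4, -763/5, -1532/3, -12275/7, …
ICs: h(0) = 0, h′(0) = -2, h′′(0) = -11.

f: a_k = 1, 1, 2, 3, 5, 8, 13, 21, …
g: a_k = -3, -12, -48, -192, -768, -3072, -12288, -49152, …
Sum ⇒ L₀ = lclm(L_f,L_g) in ℚ(x)⟨Dx⟩.
Integrate: L := L₀·Dx.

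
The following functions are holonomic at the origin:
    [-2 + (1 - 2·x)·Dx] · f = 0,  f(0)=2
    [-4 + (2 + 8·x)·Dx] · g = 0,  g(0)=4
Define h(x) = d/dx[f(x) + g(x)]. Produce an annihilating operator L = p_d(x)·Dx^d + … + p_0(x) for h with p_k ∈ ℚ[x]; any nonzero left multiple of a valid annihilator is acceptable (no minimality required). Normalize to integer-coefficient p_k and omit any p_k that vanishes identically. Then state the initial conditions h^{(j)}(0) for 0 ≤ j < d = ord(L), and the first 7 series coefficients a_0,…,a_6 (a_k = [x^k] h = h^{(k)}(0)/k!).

L = (-16 - 16·x) + (-2 - 40·x - 56·x^2)·Dx + (1 + 4·x - 4·x^2 - 16·x^3)·Dx^2  (order 2).
h: a_k = 12, 0, 96, -32, 880, -1248, 9184, …
ICs: h(0) = 12, h′(0) = 0.

f: a_k = 2, 4, 8, 16, 32, 64, 128, …
g: a_k = 4, 8, -8, 16, -40, 112, -336, …
h₀=f+g: left-lcm gives L₀, ord ≤ 2.
h₀' ⇒ L via d/dx closure of L₀.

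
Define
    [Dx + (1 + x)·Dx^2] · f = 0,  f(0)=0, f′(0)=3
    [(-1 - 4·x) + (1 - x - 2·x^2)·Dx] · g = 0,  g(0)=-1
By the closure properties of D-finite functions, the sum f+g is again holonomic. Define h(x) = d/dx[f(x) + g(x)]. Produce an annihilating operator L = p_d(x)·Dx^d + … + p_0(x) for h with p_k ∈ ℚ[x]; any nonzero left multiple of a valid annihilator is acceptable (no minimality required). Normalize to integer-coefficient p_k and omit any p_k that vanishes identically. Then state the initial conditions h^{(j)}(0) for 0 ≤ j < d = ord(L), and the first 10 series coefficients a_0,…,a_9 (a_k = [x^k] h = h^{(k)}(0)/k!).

f: a_k = 0, 3, -3/2, 1, -3/4, 3/5, -1/2, 3/7, -3/8, 1/3, …
g: a_k = -1, -1, -3, -5, -11, -21, -43, -85, -171, -341, …
h₀=f+g: left-lcm gives L₀, ord ≤ 3.
h₀' ⇒ L via d/dx closure of L₀.
L = (-42 - 144·x - 144·x^2 - 96·x^3) + (-28 - 172·x - 312·x^2 - 328·x^3 - 160·x^4)·Dx + (7 + 14·x - 5·x^2 - 56·x^3 - 76·x^4 - 32·x^5)·Dx^2  (order 2).
h: a_k = 2, -9, -12, -47, -102, -261, -592, -1371, -3066, -6833, …
ICs: h(0) = 2, h′(0) = -9.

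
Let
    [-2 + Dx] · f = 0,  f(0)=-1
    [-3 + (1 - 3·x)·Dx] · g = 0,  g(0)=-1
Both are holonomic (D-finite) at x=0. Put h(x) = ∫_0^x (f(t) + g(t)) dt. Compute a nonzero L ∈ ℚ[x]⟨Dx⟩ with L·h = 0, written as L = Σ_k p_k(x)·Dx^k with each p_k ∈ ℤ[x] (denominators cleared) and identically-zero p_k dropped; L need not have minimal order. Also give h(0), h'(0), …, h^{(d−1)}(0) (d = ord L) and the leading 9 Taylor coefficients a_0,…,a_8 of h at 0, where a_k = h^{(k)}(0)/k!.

f: a_k = -1, -2, -2, -4/3, -2/3, -4/15, -4/45, -8/315, -2/315, …
g: a_k = -1, -3, -9, -27, -81, -243, -729, -2187, -6561, …
f+g: L₀ = lclm(L_f,L_g), ord ≤ 1+1.
h=∫₀ˣh₀: take L = L₀·Dx.
L = (24 + 36·x)·Dx + (-14 - 24·x + 36·x^2)·Dx^2 + (1 + 3·x - 18·x^2)·Dx^3  (order 3).
h: a_k = 0, -2, -5/2, -11/3, -85/12, -49/3, -3649/90, -4687/45, -688913/2520, …
ICs: h(0) = 0, h′(0) = -2, h′′(0) = -5.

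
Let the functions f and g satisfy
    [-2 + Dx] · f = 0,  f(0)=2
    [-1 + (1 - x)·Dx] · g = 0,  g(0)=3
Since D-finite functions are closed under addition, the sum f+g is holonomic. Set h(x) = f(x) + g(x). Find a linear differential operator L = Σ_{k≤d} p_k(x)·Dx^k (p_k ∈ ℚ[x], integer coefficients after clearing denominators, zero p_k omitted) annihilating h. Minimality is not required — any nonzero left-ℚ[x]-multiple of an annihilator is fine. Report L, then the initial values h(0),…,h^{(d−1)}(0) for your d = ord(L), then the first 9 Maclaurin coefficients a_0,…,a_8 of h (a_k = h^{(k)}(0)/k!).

f: a_k = 2, 4, 4, 8/3, 4/3, 8/15, 8/45, 16/315, 4/315, …
g: a_k = 3, 3, 3, 3, 3, 3, 3, 3, 3, …
f+g: L₀ = lclm(L_f,L_g), ord ≤ 1+1.
L = 4·x + (2 - 8·x + 4·x^2)·Dx + (-1 + 3·x - 2·x^2)·Dx^2  (order 2).
h: a_k = 5, 7, 7, 17/3, 13/3, 53/15, 143/45, 961/315, 949/315, …
ICs: h(0) = 5, h′(0) = 7.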